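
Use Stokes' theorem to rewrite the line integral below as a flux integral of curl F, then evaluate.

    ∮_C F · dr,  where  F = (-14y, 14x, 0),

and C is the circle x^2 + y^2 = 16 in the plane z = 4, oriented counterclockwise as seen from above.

Let S be the flat disk x^2 + y^2 ≤ 16 in the plane z = 4, with upward unit normal n̂ = ẑ. By Stokes' theorem,

    ∮_C F · dr = ∬_S (∇ × F) · n̂ dS = ∬_D (curl F)_z dA,

where D is the disk x^2 + y^2 ≤ 16.

Compute the curl of F = (-14y, 14x, 0):
    (∇ × F)_x = ∂F_z/∂y - ∂F_y/∂z = 0,
    (∇ × F)_y = ∂F_x/∂z - ∂F_z/∂x = 0,
    (∇ × F)_z = ∂F_y/∂x - ∂F_x/∂y = 28.

On z = 4, (curl F)_z = 28.

Convert to polar (x = r cos θ, y = r sin θ, dA = r dr dθ); the integrand becomes 28, so

    ∬_D (curl F)_z dA = ∫_0^{2π} ∫_0^{4} (28) · r dr dθ.

Inner (r from 0 to 4): 224.
Outer (θ from 0 to 2π): 448π.

Therefore ∮_C F · dr = 448π.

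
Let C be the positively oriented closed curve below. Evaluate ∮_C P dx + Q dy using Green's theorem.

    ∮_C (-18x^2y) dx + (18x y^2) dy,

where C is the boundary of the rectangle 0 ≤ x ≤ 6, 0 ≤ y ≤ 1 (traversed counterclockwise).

Green's theorem converts the closed line integral into a double integral over the enclosed region D:

    ∮_C P dx + Q dy = ∬_D (∂Q/∂x - ∂P/∂y) dA.

Here P = -18x^2y, Q = 18x y^2, so

    ∂Q/∂x = 18y^2,    ∂P/∂y = -18x^2,
    ∂Q/∂x - ∂P/∂y = 18x^2 + 18y^2.

D is the region 0 ≤ x ≤ 6, 0 ≤ y ≤ 1. Evaluating the double integral:

    ∬_D (18x^2 + 18y^2) dA = ∫_0^{6} ∫_0^{1} (18x^2 + 18y^2) dy dx.

Inner (y from 0 to 1): 18x^2 + 6.
Outer (x from 0 to 6): 1332.

Therefore ∮_C P dx + Q dy = 1332.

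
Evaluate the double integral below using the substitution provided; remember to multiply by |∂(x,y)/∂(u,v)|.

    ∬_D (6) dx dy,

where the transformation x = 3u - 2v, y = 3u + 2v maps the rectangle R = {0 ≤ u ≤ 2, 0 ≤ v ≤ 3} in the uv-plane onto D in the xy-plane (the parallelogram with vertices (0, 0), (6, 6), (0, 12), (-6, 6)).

Compute the Jacobian determinant of (x, y) with respect to (u, v):

    ∂(x,y)/∂(u,v) = | 3  -2 | = (3)(2) - (-2)(3) = 12.
                   | 3  2 |

Its absolute value is |J| = 12 (the area scaling factor).

Substituting x = 3u - 2v, y = 3u + 2v into the integrand,

    6 → 6,

so the integral becomes

    ∬_R (6) · |J| du dv = ∫_0^2 ∫_0^3 (72) dv du.

Inner (v): 216.
Outer (u): 432.

Therefore ∬_D (6) dx dy = 432.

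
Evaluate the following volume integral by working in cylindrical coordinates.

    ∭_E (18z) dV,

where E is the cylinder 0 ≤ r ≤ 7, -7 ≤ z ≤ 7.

In cylindrical coordinates, x = r cos(θ), y = r sin(θ), z = z, and dV = r dr dθ dz.

The integrand becomes 18z, so

    ∭_E (18z) dV = ∫_{0}^{2π} ∫_{0}^{7} ∫_{-7}^{7} (18z) · r dz dr dθ.

Inner (z): 0.
Middle (r from 0 to 7): 0.
Outer (θ): 0.

Therefore the triple integral equals 0.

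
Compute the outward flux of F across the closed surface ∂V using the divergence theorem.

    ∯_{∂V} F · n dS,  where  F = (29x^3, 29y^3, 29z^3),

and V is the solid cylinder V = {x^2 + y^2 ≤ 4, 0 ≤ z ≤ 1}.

By the divergence theorem,

    ∯_{∂V} F · n dS = ∭_V (∇ · F) dV.

Compute the divergence:
    ∇ · F = ∂F_x/∂x + ∂F_y/∂y + ∂F_z/∂z = 87x^2 + 87y^2 + 87z^2.

In cylindrical coordinates, x = r cos(θ), y = r sin(θ), z = z, dV = r dr dθ dz, with 0 ≤ r ≤ 2, 0 ≤ θ ≤ 2π, 0 ≤ z ≤ 1.

The integrand, after substitution and multiplying by the volume element, becomes (87r^2 + 87z^2) · r, so

    ∭_V (∇·F) dV = ∫_0^{2π} ∫_0^{2} ∫_0^{1} (87r^2 + 87z^2) · r dz dr dθ.

Inner (z from 0 to 1): 87r^3 + 29r.
Middle (r from 0 to 2): 406.
Outer (θ from 0 to 2π): 812π.

Therefore ∯_{∂V} F · n dS = 812π.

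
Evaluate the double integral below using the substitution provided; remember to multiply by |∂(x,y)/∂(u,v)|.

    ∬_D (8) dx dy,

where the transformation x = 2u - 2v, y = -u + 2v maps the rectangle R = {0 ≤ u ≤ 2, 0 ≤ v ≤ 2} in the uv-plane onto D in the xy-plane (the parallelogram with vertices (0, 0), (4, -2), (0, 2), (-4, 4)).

Compute the Jacobian determinant of (x, y) with respect to (u, v):

    ∂(x,y)/∂(u,v) = | 2  -2 | = (2)(2) - (-2)(-1) = 2.
                   | -1  2 |

Its absolute value is |J| = 2 (the area scaling factor).

Substituting x = 2u - 2v, y = -u + 2v into the integrand,

    8 → 8,

so the integral becomes

    ∬_R (8) · |J| du dv = ∫_0^2 ∫_0^2 (16) dv du.

Inner (v): 32.
Outer (u): 64.

Therefore ∬_D (8) dx dy = 64.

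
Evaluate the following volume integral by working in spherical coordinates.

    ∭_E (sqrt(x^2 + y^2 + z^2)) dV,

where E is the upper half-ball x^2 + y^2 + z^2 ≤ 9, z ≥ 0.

In spherical coordinates, x = ρ sin(φ) cos(θ), y = ρ sin(φ) sin(θ), z = ρ cos(φ), and dV = ρ^2 sin(φ) dρ dφ dθ.

The integrand becomes ρ, so

    ∭_E (sqrt(x^2 + y^2 + z^2)) dV = ∫_{0}^{2π} ∫_{0}^{π/2} ∫_{0}^{3} (ρ) · ρ^2 sin(φ) dρ dφ dθ.

Inner (ρ): 81sin(φ)/4.
Middle (φ): 81/4.
Outer (θ): 81π/2.

Therefore the triple integral equals 81π/2.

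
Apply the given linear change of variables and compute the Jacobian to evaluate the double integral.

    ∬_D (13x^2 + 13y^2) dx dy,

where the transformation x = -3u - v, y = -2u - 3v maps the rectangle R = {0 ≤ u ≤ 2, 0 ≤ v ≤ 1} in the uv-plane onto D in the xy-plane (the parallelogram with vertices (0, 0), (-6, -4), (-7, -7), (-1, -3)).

Compute the Jacobian determinant of (x, y) with respect to (u, v):

    ∂(x,y)/∂(u,v) = | -3  -1 | = (-3)(-3) - (-1)(-2) = 7.
                   | -2  -3 |

Its absolute value is |J| = 7 (the area scaling factor).

Substituting x = -3u - v, y = -2u - 3v into the integrand,

    13x^2 + 13y^2 → 169u^2 + 234u v + 130v^2,

so the integral becomes

    ∬_R (169u^2 + 234u v + 130v^2) · |J| du dv = ∫_0^2 ∫_0^1 (1183u^2 + 1638u v + 910v^2) dv du.

Inner (v): 1183u^2 + 819u + 910/3.
Outer (u): 16198/3.

Therefore ∬_D (13x^2 + 13y^2) dx dy = 16198/3.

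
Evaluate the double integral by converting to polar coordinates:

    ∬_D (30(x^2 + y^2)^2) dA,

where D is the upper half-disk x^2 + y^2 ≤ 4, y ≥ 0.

The region D is 0 ≤ r ≤ 2, 0 ≤ θ ≤ π in polar coordinates, where x = r cos(θ), y = r sin(θ), and dA = r dr dθ.

Under the substitution, the integrand becomes 30r^4, so

    ∬_D (30(x^2 + y^2)^2) dA = ∫_{0}^{π} ∫_{0}^{2} (30r^4) · r dr dθ.

Inner integral (in r): ∫_{0}^{2} (30r^4) · r dr = 320.

Outer integral (in θ): ∫_{0}^{π} (320) dθ = 320π.

Therefore ∬_D (30(x^2 + y^2)^2) dA = 320π.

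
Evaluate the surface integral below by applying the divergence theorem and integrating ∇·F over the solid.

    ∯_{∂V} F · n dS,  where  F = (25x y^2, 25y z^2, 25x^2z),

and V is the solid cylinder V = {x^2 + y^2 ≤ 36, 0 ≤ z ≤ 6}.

By the divergence theorem,

    ∯_{∂V} F · n dS = ∭_V (∇ · F) dV.

Compute the divergence:
    ∇ · F = ∂F_x/∂x + ∂F_y/∂y + ∂F_z/∂z = 25y^2 + 25z^2 + 25x^2 = 25x^2 + 25y^2 + 25z^2.

In cylindrical coordinates, x = r cos(θ), y = r sin(θ), z = z, dV = r dr dθ dz, with 0 ≤ r ≤ 6, 0 ≤ θ ≤ 2π, 0 ≤ z ≤ 6.

The integrand, after substitution and multiplying by the volume element, becomes (25r^2 + 25z^2) · r, so

    ∭_V (∇·F) dV = ∫_0^{2π} ∫_0^{6} ∫_0^{6} (25r^2 + 25z^2) · r dz dr dθ.

Inner (z from 0 to 6): 150r (r^2 + 12).
Middle (r from 0 to 6): 81000.
Outer (θ from 0 to 2π): 162000π.

Therefore ∯_{∂V} F · n dS = 162000π.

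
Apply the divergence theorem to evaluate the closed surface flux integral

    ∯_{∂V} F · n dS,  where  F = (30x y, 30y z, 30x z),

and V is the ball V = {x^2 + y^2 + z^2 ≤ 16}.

By the divergence theorem,

    ∯_{∂V} F · n dS = ∭_V (∇ · F) dV.

Compute the divergence:
    ∇ · F = ∂F_x/∂x + ∂F_y/∂y + ∂F_z/∂z = 30y + 30z + 30x = 30x + 30y + 30z.

In spherical coordinates, x = ρ sin(φ) cos(θ), y = ρ sin(φ) sin(θ), z = ρ cos(φ), dV = ρ^2 sin(φ) dρ dφ dθ, with 0 ≤ ρ ≤ 4, 0 ≤ φ ≤ π, 0 ≤ θ ≤ 2π.

The integrand, after substitution and multiplying by the volume element, becomes (30ρ (sqrt(2)sin(φ)sin(θ + π/4) + cos(φ))) · ρ^2 sin(φ), so

    ∭_V (∇·F) dV = ∫_0^{2π} ∫_0^{π} ∫_0^{4} (30ρ (sqrt(2)sin(φ)sin(θ + π/4) + cos(φ))) · ρ^2 sin(φ) dρ dφ dθ.

Inner (ρ from 0 to 4): 1920(sqrt(2)sin(φ)sin(θ + π/4) + cos(φ))sin(φ).
Middle (φ from 0 to π): 960sqrt(2)π sin(θ + π/4).
Outer (θ from 0 to 2π): 0.

Therefore ∯_{∂V} F · n dS = 0.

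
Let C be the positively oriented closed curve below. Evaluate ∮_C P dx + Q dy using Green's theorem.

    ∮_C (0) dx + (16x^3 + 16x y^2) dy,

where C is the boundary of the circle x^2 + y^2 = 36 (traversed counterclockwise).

Green's theorem converts the closed line integral into a double integral over the enclosed region D:

    ∮_C P dx + Q dy = ∬_D (∂Q/∂x - ∂P/∂y) dA.

Here P = 0, Q = 16x^3 + 16x y^2, so

    ∂Q/∂x = 48x^2 + 16y^2,    ∂P/∂y = 0,
    ∂Q/∂x - ∂P/∂y = 48x^2 + 16y^2.

D is the region x^2 + y^2 ≤ 36. Evaluating the double integral:

In polar coordinates (x = r cos θ, y = r sin θ, dA = r dr dθ) the integrand becomes 16r^2(cos(2θ) + 2), so

    ∬_D (48x^2 + 16y^2) dA = ∫_0^{2π} ∫_0^{6} (16r^2(cos(2θ) + 2)) · r dr dθ.

Inner (r from 0 to 6): 5184cos(2θ) + 10368.
Outer (θ from 0 to 2π): 20736π.

Therefore ∮_C P dx + Q dy = 20736π.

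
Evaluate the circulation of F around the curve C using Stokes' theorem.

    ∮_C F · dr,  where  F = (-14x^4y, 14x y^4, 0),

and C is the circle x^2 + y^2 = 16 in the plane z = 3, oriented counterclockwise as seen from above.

Let S be the flat disk x^2 + y^2 ≤ 16 in the plane z = 3, with upward unit normal n̂ = ẑ. By Stokes' theorem,

    ∮_C F · dr = ∬_S (∇ × F) · n̂ dS = ∬_D (curl F)_z dA,

where D is the disk x^2 + y^2 ≤ 16.

Compute the curl of F = (-14x^4y, 14x y^4, 0):
    (∇ × F)_x = ∂F_z/∂y - ∂F_y/∂z = 0,
    (∇ × F)_y = ∂F_x/∂z - ∂F_z/∂x = 0,
    (∇ × F)_z = ∂F_y/∂x - ∂F_x/∂y = 14x^4 + 14y^4.

On z = 3, (curl F)_z = 14x^4 + 14y^4.

Convert to polar (x = r cos θ, y = r sin θ, dA = r dr dθ); the integrand becomes 14r^4(sin(θ)^4 + cos(θ)^4), so

    ∬_D (curl F)_z dA = ∫_0^{2π} ∫_0^{4} (14r^4(sin(θ)^4 + cos(θ)^4)) · r dr dθ.

Inner (r from 0 to 4): 28672sin(θ)^4/3 + 28672cos(θ)^4/3.
Outer (θ from 0 to 2π): 14336π.

Therefore ∮_C F · dr = 14336π.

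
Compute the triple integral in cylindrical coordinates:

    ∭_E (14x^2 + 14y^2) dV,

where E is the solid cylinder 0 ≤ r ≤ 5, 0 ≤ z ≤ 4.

In cylindrical coordinates, x = r cos(θ), y = r sin(θ), z = z, and dV = r dr dθ dz.

The integrand becomes 14r^2, so

    ∭_E (14x^2 + 14y^2) dV = ∫_{0}^{2π} ∫_{0}^{5} ∫_{0}^{4} (14r^2) · r dz dr dθ.

Inner (z): 56r^3.
Middle (r from 0 to 5): 8750.
Outer (θ): 17500π.

Therefore the triple integral equals 17500π.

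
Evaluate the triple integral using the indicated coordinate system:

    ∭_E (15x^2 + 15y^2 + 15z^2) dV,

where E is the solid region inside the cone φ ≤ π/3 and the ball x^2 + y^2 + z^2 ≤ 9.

In spherical coordinates, x = ρ sin(φ) cos(θ), y = ρ sin(φ) sin(θ), z = ρ cos(φ), and dV = ρ^2 sin(φ) dρ dφ dθ.

The integrand becomes 15ρ^2, so

    ∭_E (15x^2 + 15y^2 + 15z^2) dV = ∫_{0}^{2π} ∫_{0}^{π/3} ∫_{0}^{3} (15ρ^2) · ρ^2 sin(φ) dρ dφ dθ.

Inner (ρ): 729sin(φ).
Middle (φ): 729/2.
Outer (θ): 729π.

Therefore the triple integral equals 729π.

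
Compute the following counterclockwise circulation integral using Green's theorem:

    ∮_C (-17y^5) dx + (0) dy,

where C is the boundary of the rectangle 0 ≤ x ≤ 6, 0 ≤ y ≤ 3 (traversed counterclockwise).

Green's theorem converts the closed line integral into a double integral over the enclosed region D:

    ∮_C P dx + Q dy = ∬_D (∂Q/∂x - ∂P/∂y) dA.

Here P = -17y^5, Q = 0, so

    ∂Q/∂x = 0,    ∂P/∂y = -85y^4,
    ∂Q/∂x - ∂P/∂y = 85y^4.

D is the region 0 ≤ x ≤ 6, 0 ≤ y ≤ 3. Evaluating the double integral:

    ∬_D (85y^4) dA = ∫_0^{6} ∫_0^{3} (85y^4) dy dx.

Inner (y from 0 to 3): 4131.
Outer (x from 0 to 6): 24786.

Therefore ∮_C P dx + Q dy = 24786.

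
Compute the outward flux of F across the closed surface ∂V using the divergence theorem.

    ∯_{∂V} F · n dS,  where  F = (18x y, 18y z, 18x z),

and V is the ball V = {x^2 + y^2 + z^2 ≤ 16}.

By the divergence theorem,

    ∯_{∂V} F · n dS = ∭_V (∇ · F) dV.

Compute the divergence:
    ∇ · F = ∂F_x/∂x + ∂F_y/∂y + ∂F_z/∂z = 18y + 18z + 18x = 18x + 18y + 18z.

In spherical coordinates, x = ρ sin(φ) cos(θ), y = ρ sin(φ) sin(θ), z = ρ cos(φ), dV = ρ^2 sin(φ) dρ dφ dθ, with 0 ≤ ρ ≤ 4, 0 ≤ φ ≤ π, 0 ≤ θ ≤ 2π.

The integrand, after substitution and multiplying by the volume element, becomes (18ρ (sqrt(2)sin(φ)sin(θ + π/4) + cos(φ))) · ρ^2 sin(φ), so

    ∭_V (∇·F) dV = ∫_0^{2π} ∫_0^{π} ∫_0^{4} (18ρ (sqrt(2)sin(φ)sin(θ + π/4) + cos(φ))) · ρ^2 sin(φ) dρ dφ dθ.

Inner (ρ from 0 to 4): 1152(sqrt(2)sin(φ)sin(θ + π/4) + cos(φ))sin(φ).
Middle (φ from 0 to π): 576sqrt(2)π sin(θ + π/4).
Outer (θ from 0 to 2π): 0.

Therefore ∯_{∂V} F · n dS = 0.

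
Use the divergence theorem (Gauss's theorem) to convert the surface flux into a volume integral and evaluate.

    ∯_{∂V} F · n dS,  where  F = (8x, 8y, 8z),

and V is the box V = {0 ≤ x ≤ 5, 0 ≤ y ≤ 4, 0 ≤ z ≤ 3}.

By the divergence theorem,

    ∯_{∂V} F · n dS = ∭_V (∇ · F) dV.

Compute the divergence:
    ∇ · F = ∂F_x/∂x + ∂F_y/∂y + ∂F_z/∂z = 8 + 8 + 8 = 24.

V is a rectangular box, so dV = dx dy dz with 0 ≤ x ≤ 5, 0 ≤ y ≤ 4, 0 ≤ z ≤ 3.

Integrate (24) over V as an iterated integral:

    ∭_V (∇·F) dV = ∫_0^{5} ∫_0^{4} ∫_0^{3} (24) dz dy dx.

Inner (z from 0 to 3): 72.
Middle (y from 0 to 4): 288.
Outer (x from 0 to 5): 1440.

Therefore ∯_{∂V} F · n dS = 1440.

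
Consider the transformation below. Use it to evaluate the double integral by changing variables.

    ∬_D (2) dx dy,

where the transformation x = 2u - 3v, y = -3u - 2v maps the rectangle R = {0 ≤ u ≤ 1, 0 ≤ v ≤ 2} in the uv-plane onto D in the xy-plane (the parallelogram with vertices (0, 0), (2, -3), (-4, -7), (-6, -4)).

Compute the Jacobian determinant of (x, y) with respect to (u, v):

    ∂(x,y)/∂(u,v) = | 2  -3 | = (2)(-2) - (-3)(-3) = -13.
                   | -3  -2 |

Its absolute value is |J| = 13 (the area scaling factor).

Substituting x = 2u - 3v, y = -3u - 2v into the integrand,

    2 → 2,

so the integral becomes

    ∬_R (2) · |J| du dv = ∫_0^1 ∫_0^2 (26) dv du.

Inner (v): 52.
Outer (u): 52.

Therefore ∬_D (2) dx dy = 52.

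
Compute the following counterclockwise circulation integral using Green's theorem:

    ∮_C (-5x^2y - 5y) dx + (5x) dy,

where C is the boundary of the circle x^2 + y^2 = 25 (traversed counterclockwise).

Green's theorem converts the closed line integral into a double integral over the enclosed region D:

    ∮_C P dx + Q dy = ∬_D (∂Q/∂x - ∂P/∂y) dA.

Here P = -5x^2y - 5y, Q = 5x, so

    ∂Q/∂x = 5,    ∂P/∂y = -5x^2 - 5,
    ∂Q/∂x - ∂P/∂y = 5x^2 + 10.

D is the region x^2 + y^2 ≤ 25. Evaluating the double integral:

In polar coordinates (x = r cos θ, y = r sin θ, dA = r dr dθ) the integrand becomes 5r^2cos(θ)^2 + 10, so

    ∬_D (5x^2 + 10) dA = ∫_0^{2π} ∫_0^{5} (5r^2cos(θ)^2 + 10) · r dr dθ.

Inner (r from 0 to 5): 3125cos(θ)^2/4 + 125.
Outer (θ from 0 to 2π): 4125π/4.

Therefore ∮_C P dx + Q dy = 4125π/4.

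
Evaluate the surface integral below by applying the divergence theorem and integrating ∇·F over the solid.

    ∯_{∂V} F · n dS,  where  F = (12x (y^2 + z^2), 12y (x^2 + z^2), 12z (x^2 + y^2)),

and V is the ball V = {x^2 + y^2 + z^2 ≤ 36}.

By the divergence theorem,

    ∯_{∂V} F · n dS = ∭_V (∇ · F) dV.

Compute the divergence:
    ∇ · F = ∂F_x/∂x + ∂F_y/∂y + ∂F_z/∂z = 12y^2 + 12z^2 + 12x^2 + 12z^2 + 12x^2 + 12y^2 = 24x^2 + 24y^2 + 24z^2.

In spherical coordinates, x = ρ sin(φ) cos(θ), y = ρ sin(φ) sin(θ), z = ρ cos(φ), dV = ρ^2 sin(φ) dρ dφ dθ, with 0 ≤ ρ ≤ 6, 0 ≤ φ ≤ π, 0 ≤ θ ≤ 2π.

The integrand, after substitution and multiplying by the volume element, becomes (24ρ^2) · ρ^2 sin(φ), so

    ∭_V (∇·F) dV = ∫_0^{2π} ∫_0^{π} ∫_0^{6} (24ρ^2) · ρ^2 sin(φ) dρ dφ dθ.

Inner (ρ from 0 to 6): 186624sin(φ)/5.
Middle (φ from 0 to π): 373248/5.
Outer (θ from 0 to 2π): 746496π/5.

Therefore ∯_{∂V} F · n dS = 746496π/5.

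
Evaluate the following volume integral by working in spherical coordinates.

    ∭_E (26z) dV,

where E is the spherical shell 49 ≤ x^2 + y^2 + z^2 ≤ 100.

In spherical coordinates, x = ρ sin(φ) cos(θ), y = ρ sin(φ) sin(θ), z = ρ cos(φ), and dV = ρ^2 sin(φ) dρ dφ dθ.

The integrand becomes 26ρ cos(φ), so

    ∭_E (26z) dV = ∫_{0}^{2π} ∫_{0}^{π} ∫_{7}^{10} (26ρ cos(φ)) · ρ^2 sin(φ) dρ dφ dθ.

Inner (ρ): 98787sin(2φ)/4.
Middle (φ): 0.
Outer (θ): 0.

Therefore the triple integral equals 0.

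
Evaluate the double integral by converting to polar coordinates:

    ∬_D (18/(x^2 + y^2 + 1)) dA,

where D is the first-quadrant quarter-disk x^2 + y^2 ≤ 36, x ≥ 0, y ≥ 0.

The region D is 0 ≤ r ≤ 6, 0 ≤ θ ≤ π/2 in polar coordinates, where x = r cos(θ), y = r sin(θ), and dA = r dr dθ.

Under the substitution, the integrand becomes 18/(r^2 + 1), so

    ∬_D (18/(x^2 + y^2 + 1)) dA = ∫_{0}^{π/2} ∫_{0}^{6} (18/(r^2 + 1)) · r dr dθ.

Inner integral (in r): ∫_{0}^{6} (18/(r^2 + 1)) · r dr = log(129961739795077).

Outer integral (in θ): ∫_{0}^{π/2} (log(129961739795077)) dθ = log(129961739795077^(π/2)).

Therefore ∬_D (18/(x^2 + y^2 + 1)) dA = log(129961739795077^(π/2)).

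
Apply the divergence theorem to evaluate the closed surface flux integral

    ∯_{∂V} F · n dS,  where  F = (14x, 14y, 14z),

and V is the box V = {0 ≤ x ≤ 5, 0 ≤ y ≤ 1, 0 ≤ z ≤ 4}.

By the divergence theorem,

    ∯_{∂V} F · n dS = ∭_V (∇ · F) dV.

Compute the divergence:
    ∇ · F = ∂F_x/∂x + ∂F_y/∂y + ∂F_z/∂z = 14 + 14 + 14 = 42.

V is a rectangular box, so dV = dx dy dz with 0 ≤ x ≤ 5, 0 ≤ y ≤ 1, 0 ≤ z ≤ 4.

Integrate (42) over V as an iterated integral:

    ∭_V (∇·F) dV = ∫_0^{5} ∫_0^{1} ∫_0^{4} (42) dz dy dx.

Inner (z from 0 to 4): 168.
Middle (y from 0 to 1): 168.
Outer (x from 0 to 5): 840.

Therefore ∯_{∂V} F · n dS = 840.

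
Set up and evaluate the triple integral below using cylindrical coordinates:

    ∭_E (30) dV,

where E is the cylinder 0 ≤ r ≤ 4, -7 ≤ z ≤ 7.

In cylindrical coordinates, x = r cos(θ), y = r sin(θ), z = z, and dV = r dr dθ dz.

The integrand becomes 30, so

    ∭_E (30) dV = ∫_{0}^{2π} ∫_{0}^{4} ∫_{-7}^{7} (30) · r dz dr dθ.

Inner (z): 420r.
Middle (r from 0 to 4): 3360.
Outer (θ): 6720π.

Therefore the triple integral equals 6720π.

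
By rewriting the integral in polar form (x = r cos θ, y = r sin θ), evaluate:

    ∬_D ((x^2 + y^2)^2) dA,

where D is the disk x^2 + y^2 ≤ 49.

The region D is 0 ≤ r ≤ 7, 0 ≤ θ ≤ 2π in polar coordinates, where x = r cos(θ), y = r sin(θ), and dA = r dr dθ.

Under the substitution, the integrand becomes r^4, so

    ∬_D ((x^2 + y^2)^2) dA = ∫_{0}^{2π} ∫_{0}^{7} (r^4) · r dr dθ.

Inner integral (in r): ∫_{0}^{7} (r^4) · r dr = 117649/6.

Outer integral (in θ): ∫_{0}^{2π} (117649/6) dθ = 117649π/3.

Therefore ∬_D ((x^2 + y^2)^2) dA = 117649π/3.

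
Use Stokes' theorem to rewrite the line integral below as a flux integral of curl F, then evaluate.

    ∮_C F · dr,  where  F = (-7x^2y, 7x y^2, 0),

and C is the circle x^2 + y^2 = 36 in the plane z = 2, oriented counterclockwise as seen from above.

Let S be the flat disk x^2 + y^2 ≤ 36 in the plane z = 2, with upward unit normal n̂ = ẑ. By Stokes' theorem,

    ∮_C F · dr = ∬_S (∇ × F) · n̂ dS = ∬_D (curl F)_z dA,

where D is the disk x^2 + y^2 ≤ 36.

Compute the curl of F = (-7x^2y, 7x y^2, 0):
    (∇ × F)_x = ∂F_z/∂y - ∂F_y/∂z = 0,
    (∇ × F)_y = ∂F_x/∂z - ∂F_z/∂x = 0,
    (∇ × F)_z = ∂F_y/∂x - ∂F_x/∂y = 7x^2 + 7y^2.

On z = 2, (curl F)_z = 7x^2 + 7y^2.

Convert to polar (x = r cos θ, y = r sin θ, dA = r dr dθ); the integrand becomes 7r^2, so

    ∬_D (curl F)_z dA = ∫_0^{2π} ∫_0^{6} (7r^2) · r dr dθ.

Inner (r from 0 to 6): 2268.
Outer (θ from 0 to 2π): 4536π.

Therefore ∮_C F · dr = 4536π.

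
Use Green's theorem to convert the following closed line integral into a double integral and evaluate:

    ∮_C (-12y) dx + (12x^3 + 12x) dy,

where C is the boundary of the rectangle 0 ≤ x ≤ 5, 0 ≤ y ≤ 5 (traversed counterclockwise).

Green's theorem converts the closed line integral into a double integral over the enclosed region D:

    ∮_C P dx + Q dy = ∬_D (∂Q/∂x - ∂P/∂y) dA.

Here P = -12y, Q = 12x^3 + 12x, so

    ∂Q/∂x = 36x^2 + 12,    ∂P/∂y = -12,
    ∂Q/∂x - ∂P/∂y = 36x^2 + 24.

D is the region 0 ≤ x ≤ 5, 0 ≤ y ≤ 5. Evaluating the double integral:

    ∬_D (36x^2 + 24) dA = ∫_0^{5} ∫_0^{5} (36x^2 + 24) dy dx.

Inner (y from 0 to 5): 180x^2 + 120.
Outer (x from 0 to 5): 8100.

Therefore ∮_C P dx + Q dy = 8100.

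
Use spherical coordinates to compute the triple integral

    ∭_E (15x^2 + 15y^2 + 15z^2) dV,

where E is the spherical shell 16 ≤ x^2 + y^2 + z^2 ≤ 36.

In spherical coordinates, x = ρ sin(φ) cos(θ), y = ρ sin(φ) sin(θ), z = ρ cos(φ), and dV = ρ^2 sin(φ) dρ dφ dθ.

The integrand becomes 15ρ^2, so

    ∭_E (15x^2 + 15y^2 + 15z^2) dV = ∫_{0}^{2π} ∫_{0}^{π} ∫_{4}^{6} (15ρ^2) · ρ^2 sin(φ) dρ dφ dθ.

Inner (ρ): 20256sin(φ).
Middle (φ): 40512.
Outer (θ): 81024π.

Therefore the triple integral equals 81024π.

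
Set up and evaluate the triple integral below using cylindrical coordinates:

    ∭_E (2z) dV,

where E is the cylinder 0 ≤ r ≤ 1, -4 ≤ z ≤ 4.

In cylindrical coordinates, x = r cos(θ), y = r sin(θ), z = z, and dV = r dr dθ dz.

The integrand becomes 2z, so

    ∭_E (2z) dV = ∫_{0}^{2π} ∫_{0}^{1} ∫_{-4}^{4} (2z) · r dz dr dθ.

Inner (z): 0.
Middle (r from 0 to 1): 0.
Outer (θ): 0.

Therefore the triple integral equals 0.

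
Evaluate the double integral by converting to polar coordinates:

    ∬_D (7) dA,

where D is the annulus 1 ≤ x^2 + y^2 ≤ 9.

The region D is 1 ≤ r ≤ 3, 0 ≤ θ ≤ 2π in polar coordinates, where x = r cos(θ), y = r sin(θ), and dA = r dr dθ.

Under the substitution, the integrand becomes 7, so

    ∬_D (7) dA = ∫_{0}^{2π} ∫_{1}^{3} (7) · r dr dθ.

Inner integral (in r): ∫_{1}^{3} (7) · r dr = 28.

Outer integral (in θ): ∫_{0}^{2π} (28) dθ = 56π.

Therefore ∬_D (7) dA = 56π.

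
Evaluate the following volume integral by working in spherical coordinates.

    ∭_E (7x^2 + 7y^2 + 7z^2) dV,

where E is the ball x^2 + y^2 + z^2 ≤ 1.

In spherical coordinates, x = ρ sin(φ) cos(θ), y = ρ sin(φ) sin(θ), z = ρ cos(φ), and dV = ρ^2 sin(φ) dρ dφ dθ.

The integrand becomes 7ρ^2, so

    ∭_E (7x^2 + 7y^2 + 7z^2) dV = ∫_{0}^{2π} ∫_{0}^{π} ∫_{0}^{1} (7ρ^2) · ρ^2 sin(φ) dρ dφ dθ.

Inner (ρ): 7sin(φ)/5.
Middle (φ): 14/5.
Outer (θ): 28π/5.

Therefore the triple integral equals 28π/5.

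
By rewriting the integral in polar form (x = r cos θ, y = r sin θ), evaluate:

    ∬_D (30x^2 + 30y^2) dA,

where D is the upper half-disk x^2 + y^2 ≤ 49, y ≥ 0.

The region D is 0 ≤ r ≤ 7, 0 ≤ θ ≤ π in polar coordinates, where x = r cos(θ), y = r sin(θ), and dA = r dr dθ.

Under the substitution, the integrand becomes 30r^2, so

    ∬_D (30x^2 + 30y^2) dA = ∫_{0}^{π} ∫_{0}^{7} (30r^2) · r dr dθ.

Inner integral (in r): ∫_{0}^{7} (30r^2) · r dr = 36015/2.

Outer integral (in θ): ∫_{0}^{π} (36015/2) dθ = 36015π/2.

Therefore ∬_D (30x^2 + 30y^2) dA = 36015π/2.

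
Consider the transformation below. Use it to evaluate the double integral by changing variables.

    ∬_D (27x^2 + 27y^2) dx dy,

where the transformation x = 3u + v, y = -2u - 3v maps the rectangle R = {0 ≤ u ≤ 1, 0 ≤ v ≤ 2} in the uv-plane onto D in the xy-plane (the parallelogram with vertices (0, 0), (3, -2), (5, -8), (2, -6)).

Compute the Jacobian determinant of (x, y) with respect to (u, v):

    ∂(x,y)/∂(u,v) = | 3  1 | = (3)(-3) - (1)(-2) = -7.
                   | -2  -3 |

Its absolute value is |J| = 7 (the area scaling factor).

Substituting x = 3u + v, y = -2u - 3v into the integrand,

    27x^2 + 27y^2 → 351u^2 + 486u v + 270v^2,

so the integral becomes

    ∬_R (351u^2 + 486u v + 270v^2) · |J| du dv = ∫_0^1 ∫_0^2 (2457u^2 + 3402u v + 1890v^2) dv du.

Inner (v): 4914u^2 + 6804u + 5040.
Outer (u): 10080.

Therefore ∬_D (27x^2 + 27y^2) dx dy = 10080.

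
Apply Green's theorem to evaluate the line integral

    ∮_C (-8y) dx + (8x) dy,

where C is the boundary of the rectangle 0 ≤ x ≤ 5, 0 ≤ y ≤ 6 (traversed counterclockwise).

Green's theorem converts the closed line integral into a double integral over the enclosed region D:

    ∮_C P dx + Q dy = ∬_D (∂Q/∂x - ∂P/∂y) dA.

Here P = -8y, Q = 8x, so

    ∂Q/∂x = 8,    ∂P/∂y = -8,
    ∂Q/∂x - ∂P/∂y = 16.

D is the region 0 ≤ x ≤ 5, 0 ≤ y ≤ 6. Evaluating the double integral:

    ∬_D (16) dA = ∫_0^{5} ∫_0^{6} (16) dy dx.

Inner (y from 0 to 6): 96.
Outer (x from 0 to 5): 480.

Therefore ∮_C P dx + Q dy = 480.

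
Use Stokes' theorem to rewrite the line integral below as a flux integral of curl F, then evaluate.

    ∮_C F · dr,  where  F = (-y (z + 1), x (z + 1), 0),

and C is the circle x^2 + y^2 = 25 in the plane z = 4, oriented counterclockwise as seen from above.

Let S be the flat disk x^2 + y^2 ≤ 25 in the plane z = 4, with upward unit normal n̂ = ẑ. By Stokes' theorem,

    ∮_C F · dr = ∬_S (∇ × F) · n̂ dS = ∬_D (curl F)_z dA,

where D is the disk x^2 + y^2 ≤ 25.

Compute the curl of F = (-y (z + 1), x (z + 1), 0):
    (∇ × F)_x = ∂F_z/∂y - ∂F_y/∂z = -x,
    (∇ × F)_y = ∂F_x/∂z - ∂F_z/∂x = -y,
    (∇ × F)_z = ∂F_y/∂x - ∂F_x/∂y = 2z + 2.

On z = 4, (curl F)_z = 10.

Convert to polar (x = r cos θ, y = r sin θ, dA = r dr dθ); the integrand becomes 10, so

    ∬_D (curl F)_z dA = ∫_0^{2π} ∫_0^{5} (10) · r dr dθ.

Inner (r from 0 to 5): 125.
Outer (θ from 0 to 2π): 250π.

Therefore ∮_C F · dr = 250π.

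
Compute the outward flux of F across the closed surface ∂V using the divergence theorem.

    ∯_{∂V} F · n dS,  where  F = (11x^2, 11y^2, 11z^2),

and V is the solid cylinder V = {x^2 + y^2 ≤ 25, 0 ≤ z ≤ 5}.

By the divergence theorem,

    ∯_{∂V} F · n dS = ∭_V (∇ · F) dV.

Compute the divergence:
    ∇ · F = ∂F_x/∂x + ∂F_y/∂y + ∂F_z/∂z = 22x + 22y + 22z.

In cylindrical coordinates, x = r cos(θ), y = r sin(θ), z = z, dV = r dr dθ dz, with 0 ≤ r ≤ 5, 0 ≤ θ ≤ 2π, 0 ≤ z ≤ 5.

The integrand, after substitution and multiplying by the volume element, becomes (22sqrt(2)r sin(θ + π/4) + 22z) · r, so

    ∭_V (∇·F) dV = ∫_0^{2π} ∫_0^{5} ∫_0^{5} (22sqrt(2)r sin(θ + π/4) + 22z) · r dz dr dθ.

Inner (z from 0 to 5): 55r (2sqrt(2)r sin(θ + π/4) + 5).
Middle (r from 0 to 5): 13750sqrt(2)sin(θ + π/4)/3 + 6875/2.
Outer (θ from 0 to 2π): 6875π.

Therefore ∯_{∂V} F · n dS = 6875π.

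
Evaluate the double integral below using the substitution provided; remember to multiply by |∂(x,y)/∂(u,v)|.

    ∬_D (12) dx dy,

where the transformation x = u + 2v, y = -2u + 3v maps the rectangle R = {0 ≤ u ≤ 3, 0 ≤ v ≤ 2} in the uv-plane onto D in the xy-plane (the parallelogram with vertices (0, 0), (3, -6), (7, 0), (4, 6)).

Compute the Jacobian determinant of (x, y) with respect to (u, v):

    ∂(x,y)/∂(u,v) = | 1  2 | = (1)(3) - (2)(-2) = 7.
                   | -2  3 |

Its absolute value is |J| = 7 (the area scaling factor).

Substituting x = u + 2v, y = -2u + 3v into the integrand,

    12 → 12,

so the integral becomes

    ∬_R (12) · |J| du dv = ∫_0^3 ∫_0^2 (84) dv du.

Inner (v): 168.
Outer (u): 504.

Therefore ∬_D (12) dx dy = 504.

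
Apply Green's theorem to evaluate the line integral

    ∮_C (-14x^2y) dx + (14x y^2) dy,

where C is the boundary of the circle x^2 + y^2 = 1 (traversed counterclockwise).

Green's theorem converts the closed line integral into a double integral over the enclosed region D:

    ∮_C P dx + Q dy = ∬_D (∂Q/∂x - ∂P/∂y) dA.

Here P = -14x^2y, Q = 14x y^2, so

    ∂Q/∂x = 14y^2,    ∂P/∂y = -14x^2,
    ∂Q/∂x - ∂P/∂y = 14x^2 + 14y^2.

D is the region x^2 + y^2 ≤ 1. Evaluating the double integral:

In polar coordinates (x = r cos θ, y = r sin θ, dA = r dr dθ) the integrand becomes 14r^2, so

    ∬_D (14x^2 + 14y^2) dA = ∫_0^{2π} ∫_0^{1} (14r^2) · r dr dθ.

Inner (r from 0 to 1): 7/2.
Outer (θ from 0 to 2π): 7π.

Therefore ∮_C P dx + Q dy = 7π.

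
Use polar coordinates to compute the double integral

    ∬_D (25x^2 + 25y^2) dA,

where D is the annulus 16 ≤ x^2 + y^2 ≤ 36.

The region D is 4 ≤ r ≤ 6, 0 ≤ θ ≤ 2π in polar coordinates, where x = r cos(θ), y = r sin(θ), and dA = r dr dθ.

Under the substitution, the integrand becomes 25r^2, so

    ∬_D (25x^2 + 25y^2) dA = ∫_{0}^{2π} ∫_{4}^{6} (25r^2) · r dr dθ.

Inner integral (in r): ∫_{4}^{6} (25r^2) · r dr = 6500.

Outer integral (in θ): ∫_{0}^{2π} (6500) dθ = 13000π.

Therefore ∬_D (25x^2 + 25y^2) dA = 13000π.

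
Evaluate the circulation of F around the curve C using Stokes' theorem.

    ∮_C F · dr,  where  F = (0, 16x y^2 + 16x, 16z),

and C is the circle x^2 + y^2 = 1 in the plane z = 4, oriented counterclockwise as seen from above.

Let S be the flat disk x^2 + y^2 ≤ 1 in the plane z = 4, with upward unit normal n̂ = ẑ. By Stokes' theorem,

    ∮_C F · dr = ∬_S (∇ × F) · n̂ dS = ∬_D (curl F)_z dA,

where D is the disk x^2 + y^2 ≤ 1.

Compute the curl of F = (0, 16x y^2 + 16x, 16z):
    (∇ × F)_x = ∂F_z/∂y - ∂F_y/∂z = 0,
    (∇ × F)_y = ∂F_x/∂z - ∂F_z/∂x = 0,
    (∇ × F)_z = ∂F_y/∂x - ∂F_x/∂y = 16y^2 + 16.

On z = 4, (curl F)_z = 16y^2 + 16.

Convert to polar (x = r cos θ, y = r sin θ, dA = r dr dθ); the integrand becomes 16r^2sin(θ)^2 + 16, so

    ∬_D (curl F)_z dA = ∫_0^{2π} ∫_0^{1} (16r^2sin(θ)^2 + 16) · r dr dθ.

Inner (r from 0 to 1): 4sin(θ)^2 + 8.
Outer (θ from 0 to 2π): 20π.

Therefore ∮_C F · dr = 20π.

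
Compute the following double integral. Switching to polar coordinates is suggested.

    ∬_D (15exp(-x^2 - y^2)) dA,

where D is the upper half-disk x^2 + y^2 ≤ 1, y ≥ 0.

The region D is 0 ≤ r ≤ 1, 0 ≤ θ ≤ π in polar coordinates, where x = r cos(θ), y = r sin(θ), and dA = r dr dθ.

Under the substitution, the integrand becomes 15exp(-r^2), so

    ∬_D (15exp(-x^2 - y^2)) dA = ∫_{0}^{π} ∫_{0}^{1} (15exp(-r^2)) · r dr dθ.

Inner integral (in r): ∫_{0}^{1} (15exp(-r^2)) · r dr = 15/2 - 15exp(-1)/2.

Outer integral (in θ): ∫_{0}^{π} (15/2 - 15exp(-1)/2) dθ = -15π (1 - e)exp(-1)/2.

Therefore ∬_D (15exp(-x^2 - y^2)) dA = -15π (1 - e)exp(-1)/2.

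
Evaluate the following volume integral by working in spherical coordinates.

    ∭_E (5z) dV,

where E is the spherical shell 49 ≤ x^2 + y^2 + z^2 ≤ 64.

In spherical coordinates, x = ρ sin(φ) cos(θ), y = ρ sin(φ) sin(θ), z = ρ cos(φ), and dV = ρ^2 sin(φ) dρ dφ dθ.

The integrand becomes 5ρ cos(φ), so

    ∭_E (5z) dV = ∫_{0}^{2π} ∫_{0}^{π} ∫_{7}^{8} (5ρ cos(φ)) · ρ^2 sin(φ) dρ dφ dθ.

Inner (ρ): 8475sin(2φ)/8.
Middle (φ): 0.
Outer (θ): 0.

Therefore the triple integral equals 0.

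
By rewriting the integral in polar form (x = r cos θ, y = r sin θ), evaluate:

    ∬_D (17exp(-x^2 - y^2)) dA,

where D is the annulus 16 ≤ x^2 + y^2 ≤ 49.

The region D is 4 ≤ r ≤ 7, 0 ≤ θ ≤ 2π in polar coordinates, where x = r cos(θ), y = r sin(θ), and dA = r dr dθ.

Under the substitution, the integrand becomes 17exp(-r^2), so

    ∬_D (17exp(-x^2 - y^2)) dA = ∫_{0}^{2π} ∫_{4}^{7} (17exp(-r^2)) · r dr dθ.

Inner integral (in r): ∫_{4}^{7} (17exp(-r^2)) · r dr = -(17 - 17exp(33))exp(-49)/2.

Outer integral (in θ): ∫_{0}^{2π} (-(17 - 17exp(33))exp(-49)/2) dθ = -17π (1 - exp(33))exp(-49).

Therefore ∬_D (17exp(-x^2 - y^2)) dA = -17π (1 - exp(33))exp(-49).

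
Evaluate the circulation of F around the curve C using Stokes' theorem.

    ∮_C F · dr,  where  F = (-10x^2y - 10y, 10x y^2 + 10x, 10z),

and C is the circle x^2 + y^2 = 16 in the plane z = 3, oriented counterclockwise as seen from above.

Let S be the flat disk x^2 + y^2 ≤ 16 in the plane z = 3, with upward unit normal n̂ = ẑ. By Stokes' theorem,

    ∮_C F · dr = ∬_S (∇ × F) · n̂ dS = ∬_D (curl F)_z dA,

where D is the disk x^2 + y^2 ≤ 16.

Compute the curl of F = (-10x^2y - 10y, 10x y^2 + 10x, 10z):
    (∇ × F)_x = ∂F_z/∂y - ∂F_y/∂z = 0,
    (∇ × F)_y = ∂F_x/∂z - ∂F_z/∂x = 0,
    (∇ × F)_z = ∂F_y/∂x - ∂F_x/∂y = 10x^2 + 10y^2 + 20.

On z = 3, (curl F)_z = 10x^2 + 10y^2 + 20.

Convert to polar (x = r cos θ, y = r sin θ, dA = r dr dθ); the integrand becomes 10r^2 + 20, so

    ∬_D (curl F)_z dA = ∫_0^{2π} ∫_0^{4} (10r^2 + 20) · r dr dθ.

Inner (r from 0 to 4): 800.
Outer (θ from 0 to 2π): 1600π.

Therefore ∮_C F · dr = 1600π.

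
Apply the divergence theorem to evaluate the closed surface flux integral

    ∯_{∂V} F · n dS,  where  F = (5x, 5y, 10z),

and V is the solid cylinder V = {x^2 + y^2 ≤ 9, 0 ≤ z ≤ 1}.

By the divergence theorem,

    ∯_{∂V} F · n dS = ∭_V (∇ · F) dV.

Compute the divergence:
    ∇ · F = ∂F_x/∂x + ∂F_y/∂y + ∂F_z/∂z = 5 + 5 + 10 = 20.

In cylindrical coordinates, x = r cos(θ), y = r sin(θ), z = z, dV = r dr dθ dz, with 0 ≤ r ≤ 3, 0 ≤ θ ≤ 2π, 0 ≤ z ≤ 1.

The integrand, after substitution and multiplying by the volume element, becomes (20) · r, so

    ∭_V (∇·F) dV = ∫_0^{2π} ∫_0^{3} ∫_0^{1} (20) · r dz dr dθ.

Inner (z from 0 to 1): 20r.
Middle (r from 0 to 3): 90.
Outer (θ from 0 to 2π): 180π.

Therefore ∯_{∂V} F · n dS = 180π.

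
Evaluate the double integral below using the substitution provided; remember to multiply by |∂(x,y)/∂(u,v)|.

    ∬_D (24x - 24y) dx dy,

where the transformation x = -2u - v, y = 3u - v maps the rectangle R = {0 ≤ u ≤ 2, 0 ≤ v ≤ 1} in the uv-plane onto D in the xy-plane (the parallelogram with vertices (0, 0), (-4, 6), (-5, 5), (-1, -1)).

Compute the Jacobian determinant of (x, y) with respect to (u, v):

    ∂(x,y)/∂(u,v) = | -2  -1 | = (-2)(-1) - (-1)(3) = 5.
                   | 3  -1 |

Its absolute value is |J| = 5 (the area scaling factor).

Substituting x = -2u - v, y = 3u - v into the integrand,

    24x - 24y → -120u,

so the integral becomes

    ∬_R (-120u) · |J| du dv = ∫_0^2 ∫_0^1 (-600u) dv du.

Inner (v): -600u.
Outer (u): -1200.

Therefore ∬_D (24x - 24y) dx dy = -1200.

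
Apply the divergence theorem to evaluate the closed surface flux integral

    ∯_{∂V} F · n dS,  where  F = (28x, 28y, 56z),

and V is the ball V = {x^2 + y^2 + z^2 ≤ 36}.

By the divergence theorem,

    ∯_{∂V} F · n dS = ∭_V (∇ · F) dV.

Compute the divergence:
    ∇ · F = ∂F_x/∂x + ∂F_y/∂y + ∂F_z/∂z = 28 + 28 + 56 = 112.

In spherical coordinates, x = ρ sin(φ) cos(θ), y = ρ sin(φ) sin(θ), z = ρ cos(φ), dV = ρ^2 sin(φ) dρ dφ dθ, with 0 ≤ ρ ≤ 6, 0 ≤ φ ≤ π, 0 ≤ θ ≤ 2π.

The integrand, after substitution and multiplying by the volume element, becomes (112) · ρ^2 sin(φ), so

    ∭_V (∇·F) dV = ∫_0^{2π} ∫_0^{π} ∫_0^{6} (112) · ρ^2 sin(φ) dρ dφ dθ.

Inner (ρ from 0 to 6): 8064sin(φ).
Middle (φ from 0 to π): 16128.
Outer (θ from 0 to 2π): 32256π.

Therefore ∯_{∂V} F · n dS = 32256π.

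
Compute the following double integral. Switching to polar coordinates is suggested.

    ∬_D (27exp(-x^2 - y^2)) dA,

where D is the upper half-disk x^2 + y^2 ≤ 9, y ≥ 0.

The region D is 0 ≤ r ≤ 3, 0 ≤ θ ≤ π in polar coordinates, where x = r cos(θ), y = r sin(θ), and dA = r dr dθ.

Under the substitution, the integrand becomes 27exp(-r^2), so

    ∬_D (27exp(-x^2 - y^2)) dA = ∫_{0}^{π} ∫_{0}^{3} (27exp(-r^2)) · r dr dθ.

Inner integral (in r): ∫_{0}^{3} (27exp(-r^2)) · r dr = 27/2 - 27exp(-9)/2.

Outer integral (in θ): ∫_{0}^{π} (27/2 - 27exp(-9)/2) dθ = -27π (1 - exp(9))exp(-9)/2.

Therefore ∬_D (27exp(-x^2 - y^2)) dA = -27π (1 - exp(9))exp(-9)/2.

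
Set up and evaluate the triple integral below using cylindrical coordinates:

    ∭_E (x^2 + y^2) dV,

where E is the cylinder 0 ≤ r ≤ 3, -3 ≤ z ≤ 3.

In cylindrical coordinates, x = r cos(θ), y = r sin(θ), z = z, and dV = r dr dθ dz.

The integrand becomes r^2, so

    ∭_E (x^2 + y^2) dV = ∫_{0}^{2π} ∫_{0}^{3} ∫_{-3}^{3} (r^2) · r dz dr dθ.

Inner (z): 6r^3.
Middle (r from 0 to 3): 243/2.
Outer (θ): 243π.

Therefore the triple integral equals 243π.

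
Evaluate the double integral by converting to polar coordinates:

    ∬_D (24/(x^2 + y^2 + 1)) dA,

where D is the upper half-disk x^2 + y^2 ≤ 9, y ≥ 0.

The region D is 0 ≤ r ≤ 3, 0 ≤ θ ≤ π in polar coordinates, where x = r cos(θ), y = r sin(θ), and dA = r dr dθ.

Under the substitution, the integrand becomes 24/(r^2 + 1), so

    ∬_D (24/(x^2 + y^2 + 1)) dA = ∫_{0}^{π} ∫_{0}^{3} (24/(r^2 + 1)) · r dr dθ.

Inner integral (in r): ∫_{0}^{3} (24/(r^2 + 1)) · r dr = log(1000000000000).

Outer integral (in θ): ∫_{0}^{π} (log(1000000000000)) dθ = log(1000000000000^π).

Therefore ∬_D (24/(x^2 + y^2 + 1)) dA = log(1000000000000^π).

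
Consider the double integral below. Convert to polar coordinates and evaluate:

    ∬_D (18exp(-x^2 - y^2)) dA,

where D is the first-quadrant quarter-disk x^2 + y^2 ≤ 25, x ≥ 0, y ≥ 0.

The region D is 0 ≤ r ≤ 5, 0 ≤ θ ≤ π/2 in polar coordinates, where x = r cos(θ), y = r sin(θ), and dA = r dr dθ.

Under the substitution, the integrand becomes 18exp(-r^2), so

    ∬_D (18exp(-x^2 - y^2)) dA = ∫_{0}^{π/2} ∫_{0}^{5} (18exp(-r^2)) · r dr dθ.

Inner integral (in r): ∫_{0}^{5} (18exp(-r^2)) · r dr = 9 - 9exp(-25).

Outer integral (in θ): ∫_{0}^{π/2} (9 - 9exp(-25)) dθ = -9π (1 - exp(25))exp(-25)/2.

Therefore ∬_D (18exp(-x^2 - y^2)) dA = -9π (1 - exp(25))exp(-25)/2.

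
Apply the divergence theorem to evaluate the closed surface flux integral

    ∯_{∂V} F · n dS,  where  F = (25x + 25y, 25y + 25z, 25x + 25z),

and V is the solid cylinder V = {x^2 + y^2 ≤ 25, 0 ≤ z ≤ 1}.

By the divergence theorem,

    ∯_{∂V} F · n dS = ∭_V (∇ · F) dV.

Compute the divergence:
    ∇ · F = ∂F_x/∂x + ∂F_y/∂y + ∂F_z/∂z = 25 + 25 + 25 = 75.

In cylindrical coordinates, x = r cos(θ), y = r sin(θ), z = z, dV = r dr dθ dz, with 0 ≤ r ≤ 5, 0 ≤ θ ≤ 2π, 0 ≤ z ≤ 1.

The integrand, after substitution and multiplying by the volume element, becomes (75) · r, so

    ∭_V (∇·F) dV = ∫_0^{2π} ∫_0^{5} ∫_0^{1} (75) · r dz dr dθ.

Inner (z from 0 to 1): 75r.
Middle (r from 0 to 5): 1875/2.
Outer (θ from 0 to 2π): 1875π.

Therefore ∯_{∂V} F · n dS = 1875π.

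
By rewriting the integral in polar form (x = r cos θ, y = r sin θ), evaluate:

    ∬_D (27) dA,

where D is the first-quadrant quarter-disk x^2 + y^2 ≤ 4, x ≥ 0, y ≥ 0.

The region D is 0 ≤ r ≤ 2, 0 ≤ θ ≤ π/2 in polar coordinates, where x = r cos(θ), y = r sin(θ), and dA = r dr dθ.

Under the substitution, the integrand becomes 27, so

    ∬_D (27) dA = ∫_{0}^{π/2} ∫_{0}^{2} (27) · r dr dθ.

Inner integral (in r): ∫_{0}^{2} (27) · r dr = 54.

Outer integral (in θ): ∫_{0}^{π/2} (54) dθ = 27π.

Therefore ∬_D (27) dA = 27π.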